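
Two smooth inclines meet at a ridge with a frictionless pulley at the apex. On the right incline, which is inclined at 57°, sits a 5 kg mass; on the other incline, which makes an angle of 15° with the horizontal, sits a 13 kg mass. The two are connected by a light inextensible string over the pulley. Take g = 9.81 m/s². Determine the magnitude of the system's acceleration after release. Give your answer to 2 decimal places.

Resolve each weight along its own incline: the 5 kg mass has component 5 × 9.81 × sin 57° = 41.137 N down its slope, and the 13 kg mass has 13 × 9.81 × sin 15° = 33.007 N down its slope.
The 5 kg side's 41.137 N exceeds the other side's 33.007 N, so that mass slides down and the 13 kg mass slides up. Taking that direction as positive, Newton's second law for the whole system gives 41.137 − 33.007 = (5 + 13) a, so a = 8.130 / 18 = 0.4517 m/s².

0.45 m/s²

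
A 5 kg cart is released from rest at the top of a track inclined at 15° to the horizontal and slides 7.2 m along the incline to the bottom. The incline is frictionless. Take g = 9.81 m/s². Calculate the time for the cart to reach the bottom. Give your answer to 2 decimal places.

2.38 s

The weight component along the incline is mg sin 15° = 12.695 N and the normal force is N = mg cos 15° = 47.379 N.
With no friction, a = g sin 15° = 2.5390 m/s².
Starting from rest, L = ½at², so t = √(2L/a) = √(2 × 7.2 / 2.5390) = 2.3815 s.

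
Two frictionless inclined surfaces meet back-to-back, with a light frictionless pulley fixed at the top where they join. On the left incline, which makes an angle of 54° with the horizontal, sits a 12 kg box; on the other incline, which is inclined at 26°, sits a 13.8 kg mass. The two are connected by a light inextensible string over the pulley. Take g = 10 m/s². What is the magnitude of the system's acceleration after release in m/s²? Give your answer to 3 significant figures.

1.42 m/s²

Resolve each weight along its own incline: the 12 kg mass has component 12 × 10 × sin 54° = 97.082 N down its slope, and the 13.8 kg mass has 13.8 × 10 × sin 26° = 60.495 N down its slope.
The 12 kg side's 97.082 N exceeds the other side's 60.495 N, so that mass slides down and the 13.8 kg mass slides up. Taking that direction as positive, Newton's second law for the whole system gives 97.082 − 60.495 = (12 + 13.8) a, so a = 36.587 / 25.8 = 1.4181 m/s².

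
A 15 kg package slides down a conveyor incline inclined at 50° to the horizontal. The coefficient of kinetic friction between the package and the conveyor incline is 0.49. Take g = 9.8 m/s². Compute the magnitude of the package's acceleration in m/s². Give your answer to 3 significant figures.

4.42 m/s²

Resolving the weight along the incline: the component pulling the package down the slope is mg sin 50° = 15 × 9.8 × 0.7660 = 112.602 N, and the normal force is N = mg cos 50° = 15 × 9.8 × 0.6428 = 94.492 N.
Kinetic friction acts up the slope with magnitude f = μN = 0.49 × 94.492 = 46.301 N.
Net force along the incline is 112.602 − 46.301 = 66.301 N, so a = 66.301 / 15 = 4.4201 m/s².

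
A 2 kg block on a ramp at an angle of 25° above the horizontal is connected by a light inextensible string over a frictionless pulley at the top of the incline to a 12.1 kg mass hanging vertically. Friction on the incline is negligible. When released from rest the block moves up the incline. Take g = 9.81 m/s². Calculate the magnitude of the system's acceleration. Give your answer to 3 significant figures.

For the block on the incline: the weight component along the slope is m₁g sin 25° = 2 × 9.81 × 0.4226 = 8.291 N and the normal force is N = m₁g cos 25° = 17.782 N.
Newton's second law for the block (up-slope positive): T − 8.291 = 2 a. For the hanging mass (downward positive): 12.1 × 9.81 − T = 12.1 a.
Adding the two equations eliminates T: 110.410 = 14.1 a, so a = 7.8305 m/s².

7.83 m/s²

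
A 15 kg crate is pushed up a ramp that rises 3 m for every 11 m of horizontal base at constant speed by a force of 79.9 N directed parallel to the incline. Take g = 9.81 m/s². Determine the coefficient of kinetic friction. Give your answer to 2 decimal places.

0.29

At constant speed ΣF = 0 along the incline. The applied 79.9 N acts up the slope; the weight component mg sin 15.26° = 38.718 N and kinetic friction μN both act down the slope.
So 79.9 = 38.718 + μ × 141.965, giving μ = (79.9 − 38.718) / 141.965 = 0.2901.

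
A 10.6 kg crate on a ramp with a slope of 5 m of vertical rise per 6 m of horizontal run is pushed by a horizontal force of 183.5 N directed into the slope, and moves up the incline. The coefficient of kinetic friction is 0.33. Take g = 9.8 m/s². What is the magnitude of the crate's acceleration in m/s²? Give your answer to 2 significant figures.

The horizontal push has components F cos 39.81° = 183.5 × 0.7682 = 140.965 N up the incline and F sin 39.81° = 183.5 × 0.6402 = 117.477 N pressing into the surface.
The normal force is therefore N = mg cos 39.81° + F sin 39.81° = 79.801 + 117.477 = 197.278 N, and kinetic friction down the slope is μN = 0.33 × 197.278 = 65.102 N.
Along the incline: F cos 39.81° − mg sin 39.81° − μN = ma, so 140.965 − 66.504 − 65.102 = 10.6 a, giving a = 0.8829 m/s².

0.88 m/s²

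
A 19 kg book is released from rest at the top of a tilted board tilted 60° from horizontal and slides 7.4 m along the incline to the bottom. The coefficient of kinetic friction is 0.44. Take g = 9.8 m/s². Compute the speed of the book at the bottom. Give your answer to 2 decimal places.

The weight component along the incline is mg sin 60° = 161.254 N and the normal force is N = mg cos 60° = 93.100 N.
Friction up the slope is f = μN = 0.44 × 93.100 = 40.964 N, so the net downslope force is 161.254 − 40.964 = 120.290 N and a = 120.290 / 19 = 6.3311 m/s².
Starting from rest over a distance of 7.4 m, v² = 2aL = 2 × 6.3311 × 7.4 = 93.7003, so v = 9.6799 m/s.

9.68 m/s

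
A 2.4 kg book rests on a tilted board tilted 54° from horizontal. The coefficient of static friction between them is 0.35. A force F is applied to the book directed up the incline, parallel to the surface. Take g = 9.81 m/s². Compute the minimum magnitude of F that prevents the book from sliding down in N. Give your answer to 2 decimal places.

The normal force is N = mg cos 54° = 13.839 N. With F at its minimum the book is on the verge of sliding down, so static friction is at its maximum μ_s N = 0.35 × 13.839 = 4.844 N and acts up the slope.
Equilibrium along the incline: F + μ_s N = mg sin 54°, so F = 19.047 − 4.844 = 14.203 N.

14.20 N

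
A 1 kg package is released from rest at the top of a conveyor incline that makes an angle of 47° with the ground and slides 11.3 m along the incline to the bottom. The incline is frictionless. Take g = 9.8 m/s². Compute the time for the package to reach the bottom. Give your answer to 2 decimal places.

1.78 s

The weight component along the incline is mg sin 47° = 7.167 N and the normal force is N = mg cos 47° = 6.684 N.
With no friction, a = g sin 47° = 7.1673 m/s².
Starting from rest, L = ½at², so t = √(2L/a) = √(2 × 11.3 / 7.1673) = 1.7757 s.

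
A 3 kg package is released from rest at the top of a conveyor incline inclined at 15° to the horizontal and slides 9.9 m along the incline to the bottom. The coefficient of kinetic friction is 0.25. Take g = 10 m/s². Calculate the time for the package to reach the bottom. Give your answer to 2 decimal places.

The weight component along the incline is mg sin 15° = 7.765 N and the normal force is N = mg cos 15° = 28.978 N.
Friction up the slope is f = μN = 0.25 × 28.978 = 7.245 N, so the net downslope force is 7.765 − 7.245 = 0.520 N and a = 0.520 / 3 = 0.1733 m/s².
Starting from rest, L = ½at², so t = √(2L/a) = √(2 × 9.9 / 0.1733) = 10.6889 s.

10.69 s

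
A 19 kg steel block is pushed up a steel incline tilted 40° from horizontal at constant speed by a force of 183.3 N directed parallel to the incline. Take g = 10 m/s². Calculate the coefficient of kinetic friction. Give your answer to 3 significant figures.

At constant speed ΣF = 0 along the incline. The applied 183.3 N acts up the slope; the weight component mg sin 40° = 122.130 N and kinetic friction μN both act down the slope.
So 183.3 = 122.130 + μ × 145.548, giving μ = (183.3 − 122.130) / 145.548 = 0.4203.

0.420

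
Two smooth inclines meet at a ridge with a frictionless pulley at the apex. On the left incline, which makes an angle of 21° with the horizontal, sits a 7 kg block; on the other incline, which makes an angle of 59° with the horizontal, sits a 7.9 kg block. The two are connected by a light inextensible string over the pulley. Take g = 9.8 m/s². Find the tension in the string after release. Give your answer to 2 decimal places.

44.21 N

Resolve each weight along its own incline: the 7 kg mass has component 7 × 9.8 × sin 21° = 24.584 N down its slope, and the 7.9 kg mass has 7.9 × 9.8 × sin 59° = 66.362 N down its slope.
The 7.9 kg side's 66.362 N exceeds the other side's 24.584 N, so that mass slides down and the 7 kg mass slides up. Taking that direction as positive, Newton's second law for the whole system gives 66.362 − 24.584 = (7 + 7.9) a, so a = 41.778 / 14.9 = 2.8039 m/s².
For the 7 kg mass (up-slope positive): T − 24.584 = 7 × 2.8039, so T = 44.211 N.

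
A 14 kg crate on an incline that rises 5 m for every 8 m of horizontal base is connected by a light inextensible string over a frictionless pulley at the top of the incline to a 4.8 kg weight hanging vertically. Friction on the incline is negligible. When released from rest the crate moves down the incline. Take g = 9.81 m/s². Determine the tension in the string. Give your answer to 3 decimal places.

53.650 N

For the crate on the incline: the weight component along the slope is m₁g sin 32.01° = 14 × 9.81 × 0.5300 = 72.790 N and the normal force is N = m₁g cos 32.01° = 116.464 N.
Newton's second law for the crate (down-slope positive): 72.790 − T = 14 a. For the hanging weight (upward positive): T − 4.8 × 9.81 = 4.8 a.
Adding the two equations eliminates T: 25.702 = 18.8 a, so a = 1.3671 m/s².
Then from the hanging weight's equation, T = 4.8 × (9.81 + 1.3671) = 53.650 N.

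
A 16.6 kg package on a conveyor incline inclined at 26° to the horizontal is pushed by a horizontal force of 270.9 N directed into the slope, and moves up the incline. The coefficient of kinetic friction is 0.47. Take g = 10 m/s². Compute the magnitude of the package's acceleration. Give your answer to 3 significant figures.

The horizontal push has components F cos 26° = 270.9 × 0.8988 = 243.485 N up the incline and F sin 26° = 270.9 × 0.4384 = 118.763 N pressing into the surface.
The normal force is therefore N = mg cos 26° + F sin 26° = 149.201 + 118.763 = 267.964 N, and kinetic friction down the slope is μN = 0.47 × 267.964 = 125.943 N.
Along the incline: F cos 26° − mg sin 26° − μN = ma, so 243.485 − 72.774 − 125.943 = 16.6 a, giving a = 2.6969 m/s².

2.70 m/s²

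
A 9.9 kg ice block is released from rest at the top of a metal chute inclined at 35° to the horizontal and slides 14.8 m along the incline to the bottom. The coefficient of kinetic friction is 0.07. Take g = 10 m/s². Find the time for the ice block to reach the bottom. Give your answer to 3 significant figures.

2.39 s

The weight component along the incline is mg sin 35° = 56.784 N and the normal force is N = mg cos 35° = 81.096 N.
Friction up the slope is f = μN = 0.07 × 81.096 = 5.677 N, so the net downslope force is 56.784 − 5.677 = 51.107 N and a = 51.107 / 9.9 = 5.1623 m/s².
Starting from rest, L = ½at², so t = √(2L/a) = √(2 × 14.8 / 5.1623) = 2.3946 s.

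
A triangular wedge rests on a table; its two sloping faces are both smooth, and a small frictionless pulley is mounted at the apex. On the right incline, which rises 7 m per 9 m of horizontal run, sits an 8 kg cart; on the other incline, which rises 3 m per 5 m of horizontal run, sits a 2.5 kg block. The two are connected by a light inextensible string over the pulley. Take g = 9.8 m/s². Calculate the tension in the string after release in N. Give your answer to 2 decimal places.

21.06 N

Resolve each weight along its own incline: the 8 kg mass has component 8 × 9.8 × sin 37.87° = 48.133 N down its slope, and the 2.5 kg mass has 2.5 × 9.8 × sin 30.96° = 12.605 N down its slope.
The 8 kg side's 48.133 N exceeds the other side's 12.605 N, so that mass slides down and the 2.5 kg mass slides up. Taking that direction as positive, Newton's second law for the whole system gives 48.133 − 12.605 = (8 + 2.5) a, so a = 35.528 / 10.5 = 3.3836 m/s².
For the 2.5 kg mass (up-slope positive): T − 12.605 = 2.5 × 3.3836, so T = 21.064 N.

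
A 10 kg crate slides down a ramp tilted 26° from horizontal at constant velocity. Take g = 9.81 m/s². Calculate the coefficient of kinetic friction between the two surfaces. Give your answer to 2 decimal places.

0.49

At constant velocity the net force along the incline is zero: mg sin 26° = μ mg cos 26°.
So μ = tan 26° = 0.4384 / 0.8988 = 0.4878.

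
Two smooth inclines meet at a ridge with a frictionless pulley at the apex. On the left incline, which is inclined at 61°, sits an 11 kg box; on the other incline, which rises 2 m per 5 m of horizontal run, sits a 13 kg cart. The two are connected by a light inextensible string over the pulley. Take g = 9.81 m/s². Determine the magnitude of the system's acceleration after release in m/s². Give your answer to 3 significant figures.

1.96 m/s²

Resolve each weight along its own incline: the 11 kg mass has component 11 × 9.81 × sin 61° = 94.380 N down its slope, and the 13 kg mass has 13 × 9.81 × sin 21.80° = 47.363 N down its slope.
The 11 kg side's 94.380 N exceeds the other side's 47.363 N, so that mass slides down and the 13 kg mass slides up. Taking that direction as positive, Newton's second law for the whole system gives 94.380 − 47.363 = (11 + 13) a, so a = 47.017 / 24 = 1.9590 m/s².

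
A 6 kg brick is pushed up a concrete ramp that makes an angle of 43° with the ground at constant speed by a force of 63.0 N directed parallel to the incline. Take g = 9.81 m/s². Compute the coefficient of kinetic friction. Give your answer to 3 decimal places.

At constant speed ΣF = 0 along the incline. The applied 63.0 N acts up the slope; the weight component mg sin 43° = 40.142 N and kinetic friction μN both act down the slope.
So 63.0 = 40.142 + μ × 43.047, giving μ = (63.0 − 40.142) / 43.047 = 0.5310.

0.531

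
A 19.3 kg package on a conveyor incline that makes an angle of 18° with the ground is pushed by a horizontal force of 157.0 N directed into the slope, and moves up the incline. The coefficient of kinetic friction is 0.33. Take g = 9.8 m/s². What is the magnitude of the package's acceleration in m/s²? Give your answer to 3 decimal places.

The horizontal push has components F cos 18° = 157.0 × 0.9511 = 149.323 N up the incline and F sin 18° = 157.0 × 0.3090 = 48.513 N pressing into the surface.
The normal force is therefore N = mg cos 18° + F sin 18° = 179.891 + 48.513 = 228.404 N, and kinetic friction down the slope is μN = 0.33 × 228.404 = 75.373 N.
Along the incline: F cos 18° − mg sin 18° − μN = ma, so 149.323 − 58.444 − 75.373 = 19.3 a, giving a = 0.8034 m/s².

0.803 m/s²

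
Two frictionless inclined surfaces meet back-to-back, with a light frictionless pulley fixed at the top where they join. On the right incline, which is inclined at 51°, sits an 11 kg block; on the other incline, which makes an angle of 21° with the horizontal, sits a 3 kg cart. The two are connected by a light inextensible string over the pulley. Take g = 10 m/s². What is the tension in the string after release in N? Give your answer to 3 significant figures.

Resolve each weight along its own incline: the 11 kg mass has component 11 × 10 × sin 51° = 85.486 N down its slope, and the 3 kg mass has 3 × 10 × sin 21° = 10.751 N down its slope.
The 11 kg side's 85.486 N exceeds the other side's 10.751 N, so that mass slides down and the 3 kg mass slides up. Taking that direction as positive, Newton's second law for the whole system gives 85.486 − 10.751 = (11 + 3) a, so a = 74.735 / 14 = 5.3382 m/s².
For the 3 kg mass (up-slope positive): T − 10.751 = 3 × 5.3382, so T = 26.766 N.

26.8 N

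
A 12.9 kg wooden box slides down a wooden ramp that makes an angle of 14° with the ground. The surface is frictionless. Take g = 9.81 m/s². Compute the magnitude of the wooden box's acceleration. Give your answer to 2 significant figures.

Resolving the weight along the incline: the component pulling the wooden box down the slope is mg sin 14° = 12.9 × 9.81 × 0.2419 = 30.612 N, and the normal force is N = mg cos 14° = 12.9 × 9.81 × 0.9703 = 122.790 N.
With no friction the net force along the incline is 30.612 N, so a = g sin 14° = 30.612 / 12.9 = 2.3730 m/s².

2.4 m/s²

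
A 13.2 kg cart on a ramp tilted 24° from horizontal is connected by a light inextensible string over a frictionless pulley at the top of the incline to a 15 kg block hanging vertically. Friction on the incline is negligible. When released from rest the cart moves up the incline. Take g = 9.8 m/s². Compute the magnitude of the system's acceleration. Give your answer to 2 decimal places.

3.35 m/s²

For the cart on the incline: the weight component along the slope is m₁g sin 24° = 13.2 × 9.8 × 0.4067 = 52.611 N and the normal force is N = m₁g cos 24° = 118.176 N.
Newton's second law for the cart (up-slope positive): T − 52.611 = 13.2 a. For the hanging block (downward positive): 15 × 9.8 − T = 15 a.
Adding the two equations eliminates T: 94.389 = 28.2 a, so a = 3.3471 m/s².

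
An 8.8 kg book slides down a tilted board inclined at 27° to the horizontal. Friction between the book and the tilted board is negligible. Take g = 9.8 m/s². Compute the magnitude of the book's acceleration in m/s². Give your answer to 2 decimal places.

4.45 m/s²

Resolving the weight along the incline: the component pulling the book down the slope is mg sin 27° = 8.8 × 9.8 × 0.4540 = 39.153 N, and the normal force is N = mg cos 27° = 8.8 × 9.8 × 0.8910 = 76.840 N.
With no friction the net force along the incline is 39.153 N, so a = g sin 27° = 39.153 / 8.8 = 4.4492 m/s².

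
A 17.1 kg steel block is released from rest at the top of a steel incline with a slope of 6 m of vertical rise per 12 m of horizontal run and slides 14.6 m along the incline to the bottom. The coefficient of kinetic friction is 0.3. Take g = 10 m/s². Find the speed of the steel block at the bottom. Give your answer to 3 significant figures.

The weight component along the incline is mg sin 26.57° = 76.474 N and the normal force is N = mg cos 26.57° = 152.947 N.
Friction up the slope is f = μN = 0.3 × 152.947 = 45.884 N, so the net downslope force is 76.474 − 45.884 = 30.590 N and a = 30.590 / 17.1 = 1.7889 m/s².
Starting from rest over a distance of 14.6 m, v² = 2aL = 2 × 1.7889 × 14.6 = 52.2359, so v = 7.2274 m/s.

7.23 m/s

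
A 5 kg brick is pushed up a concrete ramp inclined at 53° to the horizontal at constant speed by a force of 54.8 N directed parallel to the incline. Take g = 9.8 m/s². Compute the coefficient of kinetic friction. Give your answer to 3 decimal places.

At constant speed ΣF = 0 along the incline. The applied 54.8 N acts up the slope; the weight component mg sin 53° = 39.133 N and kinetic friction μN both act down the slope.
So 54.8 = 39.133 + μ × 29.489, giving μ = (54.8 − 39.133) / 29.489 = 0.5313.

0.531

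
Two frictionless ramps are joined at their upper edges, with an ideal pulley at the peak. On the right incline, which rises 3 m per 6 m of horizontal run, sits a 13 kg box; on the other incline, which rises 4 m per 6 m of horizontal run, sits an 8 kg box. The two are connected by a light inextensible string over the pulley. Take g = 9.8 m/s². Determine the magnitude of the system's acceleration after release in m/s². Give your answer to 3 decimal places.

0.642 m/s²

Resolve each weight along its own incline: the 13 kg mass has component 13 × 9.8 × sin 26.57° = 56.975 N down its slope, and the 8 kg mass has 8 × 9.8 × sin 33.69° = 43.488 N down its slope.
The 13 kg side's 56.975 N exceeds the other side's 43.488 N, so that mass slides down and the 8 kg mass slides up. Taking that direction as positive, Newton's second law for the whole system gives 56.975 − 43.488 = (13 + 8) a, so a = 13.487 / 21 = 0.6422 m/s².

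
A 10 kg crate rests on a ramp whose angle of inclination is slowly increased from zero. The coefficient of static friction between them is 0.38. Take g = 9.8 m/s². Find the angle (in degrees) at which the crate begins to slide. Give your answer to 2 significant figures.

At the threshold of sliding, static friction is at its maximum μ_s N and exactly balances the weight component along the incline: mg sin θ = μ_s mg cos θ.
Hence tan θ = μ_s = 0.38, so θ = arctan(0.38) = 20.8068°.

21°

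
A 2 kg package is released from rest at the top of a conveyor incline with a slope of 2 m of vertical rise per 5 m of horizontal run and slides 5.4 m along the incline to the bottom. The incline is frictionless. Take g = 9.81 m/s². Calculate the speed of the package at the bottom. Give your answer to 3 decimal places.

6.273 m/s

The weight component along the incline is mg sin 21.80° = 7.287 N and the normal force is N = mg cos 21.80° = 18.217 N.
With no friction, a = g sin 21.80° = 3.6433 m/s².
Starting from rest over a distance of 5.4 m, v² = 2aL = 2 × 3.6433 × 5.4 = 39.3476, so v = 6.2728 m/s.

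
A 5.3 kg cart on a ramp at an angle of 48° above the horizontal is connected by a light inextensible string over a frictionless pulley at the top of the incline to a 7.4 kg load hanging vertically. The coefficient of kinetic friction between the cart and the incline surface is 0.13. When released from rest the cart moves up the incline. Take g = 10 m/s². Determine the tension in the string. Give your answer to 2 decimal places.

For the cart on the incline: the weight component along the slope is m₁g sin 48° = 5.3 × 10 × 0.7431 = 39.384 N and the normal force is N = m₁g cos 48° = 35.464 N.
Kinetic friction opposes the cart's motion up the incline: f = μN = 0.13 × 35.464 = 4.610 N acting down the slope.
Newton's second law for the cart (up-slope positive): T − 39.384 − 4.610 = 5.3 a. For the hanging load (downward positive): 7.4 × 10 − T = 7.4 a.
Adding the two equations eliminates T: 30.006 = 12.7 a, so a = 2.3627 m/s².
Then from the hanging load's equation, T = 7.4 × (10 − 2.3627) = 56.516 N.

56.52 N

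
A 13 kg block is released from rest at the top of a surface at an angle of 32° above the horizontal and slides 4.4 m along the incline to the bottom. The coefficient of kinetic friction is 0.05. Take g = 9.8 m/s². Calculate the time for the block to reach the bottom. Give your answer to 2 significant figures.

1.4 s

The weight component along the incline is mg sin 32° = 67.512 N and the normal force is N = mg cos 32° = 108.041 N.
Friction up the slope is f = μN = 0.05 × 108.041 = 5.402 N, so the net downslope force is 67.512 − 5.402 = 62.110 N and a = 62.110 / 13 = 4.7777 m/s².
Starting from rest, L = ½at², so t = √(2L/a) = √(2 × 4.4 / 4.7777) = 1.3572 s.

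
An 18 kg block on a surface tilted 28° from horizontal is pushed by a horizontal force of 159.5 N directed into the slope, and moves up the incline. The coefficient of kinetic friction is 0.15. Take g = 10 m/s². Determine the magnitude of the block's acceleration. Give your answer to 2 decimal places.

1.18 m/s²

The horizontal push has components F cos 28° = 159.5 × 0.8829 = 140.823 N up the incline and F sin 28° = 159.5 × 0.4695 = 74.885 N pressing into the surface.
The normal force is therefore N = mg cos 28° + F sin 28° = 158.922 + 74.885 = 233.807 N, and kinetic friction down the slope is μN = 0.15 × 233.807 = 35.071 N.
Along the incline: F cos 28° − mg sin 28° − μN = ma, so 140.823 − 84.510 − 35.071 = 18 a, giving a = 1.1801 m/s².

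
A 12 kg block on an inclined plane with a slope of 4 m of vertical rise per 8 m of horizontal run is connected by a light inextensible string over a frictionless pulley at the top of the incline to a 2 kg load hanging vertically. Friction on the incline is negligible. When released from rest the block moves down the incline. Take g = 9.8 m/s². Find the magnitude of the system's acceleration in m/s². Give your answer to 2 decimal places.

2.36 m/s²

For the block on the incline: the weight component along the slope is m₁g sin 26.57° = 12 × 9.8 × 0.4472 = 52.591 N and the normal force is N = m₁g cos 26.57° = 105.185 N.
Newton's second law for the block (down-slope positive): 52.591 − T = 12 a. For the hanging load (upward positive): T − 2 × 9.8 = 2 a.
Adding the two equations eliminates T: 32.991 = 14 a, so a = 2.3565 m/s².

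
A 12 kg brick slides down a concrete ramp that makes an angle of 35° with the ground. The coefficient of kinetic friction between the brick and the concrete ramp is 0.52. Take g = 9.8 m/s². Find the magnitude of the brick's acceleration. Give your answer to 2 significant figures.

Resolving the weight along the incline: the component pulling the brick down the slope is mg sin 35° = 12 × 9.8 × 0.5736 = 67.455 N, and the normal force is N = mg cos 35° = 12 × 9.8 × 0.8192 = 96.338 N.
Kinetic friction acts up the slope with magnitude f = μN = 0.52 × 96.338 = 50.096 N.
Net force along the incline is 67.455 − 50.096 = 17.359 N, so a = 17.359 / 12 = 1.4466 m/s².

1.4 m/s²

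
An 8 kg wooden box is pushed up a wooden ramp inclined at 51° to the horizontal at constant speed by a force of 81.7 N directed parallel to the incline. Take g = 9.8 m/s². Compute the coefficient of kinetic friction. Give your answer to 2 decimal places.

0.42

At constant speed ΣF = 0 along the incline. The applied 81.7 N acts up the slope; the weight component mg sin 51° = 60.928 N and kinetic friction μN both act down the slope.
So 81.7 = 60.928 + μ × 49.339, giving μ = (81.7 − 60.928) / 49.339 = 0.4210.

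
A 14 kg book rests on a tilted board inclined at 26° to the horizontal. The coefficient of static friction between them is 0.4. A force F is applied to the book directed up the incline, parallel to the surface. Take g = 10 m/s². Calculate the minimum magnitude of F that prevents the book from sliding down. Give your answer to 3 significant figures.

The normal force is N = mg cos 26° = 125.831 N. With F at its minimum the book is on the verge of sliding down, so static friction is at its maximum μ_s N = 0.4 × 125.831 = 50.332 N and acts up the slope.
Equilibrium along the incline: F + μ_s N = mg sin 26°, so F = 61.372 − 50.332 = 11.040 N.

11.0 N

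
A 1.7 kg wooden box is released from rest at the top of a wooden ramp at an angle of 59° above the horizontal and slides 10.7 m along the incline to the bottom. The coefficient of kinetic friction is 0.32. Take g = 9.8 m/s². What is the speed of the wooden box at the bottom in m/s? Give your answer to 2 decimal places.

12.05 m/s

The weight component along the incline is mg sin 59° = 14.280 N and the normal force is N = mg cos 59° = 8.581 N.
Friction up the slope is f = μN = 0.32 × 8.581 = 2.746 N, so the net downslope force is 14.280 − 2.746 = 11.534 N and a = 11.534 / 1.7 = 6.7847 m/s².
Starting from rest over a distance of 10.7 m, v² = 2aL = 2 × 6.7847 × 10.7 = 145.1926, so v = 12.0496 m/s.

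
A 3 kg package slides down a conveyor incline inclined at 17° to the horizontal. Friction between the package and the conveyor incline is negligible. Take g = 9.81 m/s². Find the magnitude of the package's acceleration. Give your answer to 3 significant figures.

2.87 m/s²

Resolving the weight along the incline: the component pulling the package down the slope is mg sin 17° = 3 × 9.81 × 0.2924 = 8.605 N, and the normal force is N = mg cos 17° = 3 × 9.81 × 0.9563 = 28.144 N.
With no friction the net force along the incline is 8.605 N, so a = g sin 17° = 8.605 / 3 = 2.8683 m/s².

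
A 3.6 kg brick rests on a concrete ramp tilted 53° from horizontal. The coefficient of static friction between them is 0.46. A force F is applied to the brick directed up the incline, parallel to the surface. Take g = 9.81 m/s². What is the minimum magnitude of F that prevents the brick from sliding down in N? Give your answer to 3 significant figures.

The normal force is N = mg cos 53° = 21.254 N. With F at its minimum the brick is on the verge of sliding down, so static friction is at its maximum μ_s N = 0.46 × 21.254 = 9.777 N and acts up the slope.
Equilibrium along the incline: F + μ_s N = mg sin 53°, so F = 28.205 − 9.777 = 18.428 N.

18.4 N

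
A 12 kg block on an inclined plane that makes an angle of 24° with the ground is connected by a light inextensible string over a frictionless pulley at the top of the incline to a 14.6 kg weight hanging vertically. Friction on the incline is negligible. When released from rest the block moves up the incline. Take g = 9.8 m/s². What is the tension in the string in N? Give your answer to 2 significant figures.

For the block on the incline: the weight component along the slope is m₁g sin 24° = 12 × 9.8 × 0.4067 = 47.828 N and the normal force is N = m₁g cos 24° = 107.433 N.
Newton's second law for the block (up-slope positive): T − 47.828 = 12 a. For the hanging weight (downward positive): 14.6 × 9.8 − T = 14.6 a.
Adding the two equations eliminates T: 95.252 = 26.6 a, so a = 3.5809 m/s².
Then from the hanging weight's equation, T = 14.6 × (9.8 − 3.5809) = 90.799 N.

91 N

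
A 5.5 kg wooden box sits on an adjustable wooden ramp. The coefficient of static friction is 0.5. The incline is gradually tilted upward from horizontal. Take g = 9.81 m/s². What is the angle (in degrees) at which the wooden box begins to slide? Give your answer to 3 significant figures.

26.6°

At the threshold of sliding, static friction is at its maximum μ_s N and exactly balances the weight component along the incline: mg sin θ = μ_s mg cos θ.
Hence tan θ = μ_s = 0.5, so θ = arctan(0.5) = 26.5651°.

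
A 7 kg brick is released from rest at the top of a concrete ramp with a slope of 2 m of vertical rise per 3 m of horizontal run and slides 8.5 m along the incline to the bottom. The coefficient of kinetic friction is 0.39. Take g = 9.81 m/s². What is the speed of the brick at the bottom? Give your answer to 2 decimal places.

The weight component along the incline is mg sin 33.69° = 38.091 N and the normal force is N = mg cos 33.69° = 57.137 N.
Friction up the slope is f = μN = 0.39 × 57.137 = 22.283 N, so the net downslope force is 38.091 − 22.283 = 15.808 N and a = 15.808 / 7 = 2.2583 m/s².
Starting from rest over a distance of 8.5 m, v² = 2aL = 2 × 2.2583 × 8.5 = 38.3911, so v = 6.1961 m/s.

6.20 m/s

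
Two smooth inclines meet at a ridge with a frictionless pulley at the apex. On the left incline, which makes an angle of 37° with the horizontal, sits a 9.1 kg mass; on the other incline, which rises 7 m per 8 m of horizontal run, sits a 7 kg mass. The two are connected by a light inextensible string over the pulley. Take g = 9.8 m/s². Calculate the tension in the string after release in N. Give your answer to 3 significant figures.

Resolve each weight along its own incline: the 9.1 kg mass has component 9.1 × 9.8 × sin 37° = 53.670 N down its slope, and the 7 kg mass has 7 × 9.8 × sin 41.19° = 45.173 N down its slope.
The 9.1 kg side's 53.670 N exceeds the other side's 45.173 N, so that mass slides down and the 7 kg mass slides up. Taking that direction as positive, Newton's second law for the whole system gives 53.670 − 45.173 = (9.1 + 7) a, so a = 8.497 / 16.1 = 0.5278 m/s².
For the 7 kg mass (up-slope positive): T − 45.173 = 7 × 0.5278, so T = 48.868 N.

48.9 N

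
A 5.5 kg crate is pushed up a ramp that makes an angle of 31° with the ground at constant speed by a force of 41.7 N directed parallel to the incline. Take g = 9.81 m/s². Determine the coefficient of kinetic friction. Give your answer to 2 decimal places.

At constant speed ΣF = 0 along the incline. The applied 41.7 N acts up the slope; the weight component mg sin 31° = 27.789 N and kinetic friction μN both act down the slope.
So 41.7 = 27.789 + μ × 46.248, giving μ = (41.7 − 27.789) / 46.248 = 0.3008.

0.30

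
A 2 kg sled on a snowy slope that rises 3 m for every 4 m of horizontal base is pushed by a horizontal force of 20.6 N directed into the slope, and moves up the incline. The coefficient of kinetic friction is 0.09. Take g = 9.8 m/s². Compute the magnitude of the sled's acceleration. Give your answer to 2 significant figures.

The horizontal push has components F cos 36.87° = 20.6 × 0.8000 = 16.480 N up the incline and F sin 36.87° = 20.6 × 0.6000 = 12.360 N pressing into the surface.
The normal force is therefore N = mg cos 36.87° + F sin 36.87° = 15.680 + 12.360 = 28.040 N, and kinetic friction down the slope is μN = 0.09 × 28.040 = 2.524 N.
Along the incline: F cos 36.87° − mg sin 36.87° − μN = ma, so 16.480 − 11.760 − 2.524 = 2 a, giving a = 1.0980 m/s².

1.1 m/s²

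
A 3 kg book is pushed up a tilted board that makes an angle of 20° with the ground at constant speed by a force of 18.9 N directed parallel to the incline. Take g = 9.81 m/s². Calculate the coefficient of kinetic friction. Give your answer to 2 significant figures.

At constant speed ΣF = 0 along the incline. The applied 18.9 N acts up the slope; the weight component mg sin 20° = 10.066 N and kinetic friction μN both act down the slope.
So 18.9 = 10.066 + μ × 27.655, giving μ = (18.9 − 10.066) / 27.655 = 0.3194.

0.32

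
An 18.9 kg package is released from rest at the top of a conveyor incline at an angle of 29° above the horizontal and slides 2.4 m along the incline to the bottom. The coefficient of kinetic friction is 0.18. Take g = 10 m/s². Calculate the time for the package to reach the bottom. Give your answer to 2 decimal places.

The weight component along the incline is mg sin 29° = 91.629 N and the normal force is N = mg cos 29° = 165.303 N.
Friction up the slope is f = μN = 0.18 × 165.303 = 29.755 N, so the net downslope force is 91.629 − 29.755 = 61.874 N and a = 61.874 / 18.9 = 3.2738 m/s².
Starting from rest, L = ½at², so t = √(2L/a) = √(2 × 2.4 / 3.2738) = 1.2109 s.

1.21 s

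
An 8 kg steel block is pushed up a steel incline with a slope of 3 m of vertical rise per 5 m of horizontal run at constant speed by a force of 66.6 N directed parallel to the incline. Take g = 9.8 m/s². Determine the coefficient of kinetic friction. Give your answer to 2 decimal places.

0.39

At constant speed ΣF = 0 along the incline. The applied 66.6 N acts up the slope; the weight component mg sin 30.96° = 40.336 N and kinetic friction μN both act down the slope.
So 66.6 = 40.336 + μ × 67.227, giving μ = (66.6 − 40.336) / 67.227 = 0.3907.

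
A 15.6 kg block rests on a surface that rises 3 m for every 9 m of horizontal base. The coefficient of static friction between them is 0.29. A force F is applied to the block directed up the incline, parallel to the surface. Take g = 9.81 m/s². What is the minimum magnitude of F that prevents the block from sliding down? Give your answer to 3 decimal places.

6.291 N

The normal force is N = mg cos 18.43° = 145.183 N. With F at its minimum the block is on the verge of sliding down, so static friction is at its maximum μ_s N = 0.29 × 145.183 = 42.103 N and acts up the slope.
Equilibrium along the incline: F + μ_s N = mg sin 18.43°, so F = 48.394 − 42.103 = 6.291 N.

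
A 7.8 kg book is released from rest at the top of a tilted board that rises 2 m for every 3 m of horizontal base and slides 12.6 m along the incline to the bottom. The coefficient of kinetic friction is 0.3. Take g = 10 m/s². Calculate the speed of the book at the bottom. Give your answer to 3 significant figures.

8.77 m/s

The weight component along the incline is mg sin 33.69° = 43.267 N and the normal force is N = mg cos 33.69° = 64.900 N.
Friction up the slope is f = μN = 0.3 × 64.900 = 19.470 N, so the net downslope force is 43.267 − 19.470 = 23.797 N and a = 23.797 / 7.8 = 3.0509 m/s².
Starting from rest over a distance of 12.6 m, v² = 2aL = 2 × 3.0509 × 12.6 = 76.8827, so v = 8.7683 m/s.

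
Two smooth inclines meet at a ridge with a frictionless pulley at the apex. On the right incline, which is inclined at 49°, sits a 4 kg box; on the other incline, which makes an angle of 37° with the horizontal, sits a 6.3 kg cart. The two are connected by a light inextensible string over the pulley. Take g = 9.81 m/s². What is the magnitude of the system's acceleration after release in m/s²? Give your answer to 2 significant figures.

0.74 m/s²

Resolve each weight along its own incline: the 4 kg mass has component 4 × 9.81 × sin 49° = 29.615 N down its slope, and the 6.3 kg mass has 6.3 × 9.81 × sin 37° = 37.194 N down its slope.
The 6.3 kg side's 37.194 N exceeds the other side's 29.615 N, so that mass slides down and the 4 kg mass slides up. Taking that direction as positive, Newton's second law for the whole system gives 37.194 − 29.615 = (4 + 6.3) a, so a = 7.579 / 10.3 = 0.7358 m/s².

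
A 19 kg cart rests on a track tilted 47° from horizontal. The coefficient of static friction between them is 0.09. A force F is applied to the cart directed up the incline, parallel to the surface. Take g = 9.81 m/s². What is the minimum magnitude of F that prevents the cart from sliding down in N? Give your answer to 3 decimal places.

124.876 N

The normal force is N = mg cos 47° = 127.118 N. With F at its minimum the cart is on the verge of sliding down, so static friction is at its maximum μ_s N = 0.09 × 127.118 = 11.441 N and acts up the slope.
Equilibrium along the incline: F + μ_s N = mg sin 47°, so F = 136.317 − 11.441 = 124.876 N.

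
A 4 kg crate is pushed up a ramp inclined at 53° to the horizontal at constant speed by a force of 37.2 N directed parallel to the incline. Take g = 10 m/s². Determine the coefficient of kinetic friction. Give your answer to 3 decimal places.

0.218

At constant speed ΣF = 0 along the incline. The applied 37.2 N acts up the slope; the weight component mg sin 53° = 31.945 N and kinetic friction μN both act down the slope.
So 37.2 = 31.945 + μ × 24.073, giving μ = (37.2 − 31.945) / 24.073 = 0.2183.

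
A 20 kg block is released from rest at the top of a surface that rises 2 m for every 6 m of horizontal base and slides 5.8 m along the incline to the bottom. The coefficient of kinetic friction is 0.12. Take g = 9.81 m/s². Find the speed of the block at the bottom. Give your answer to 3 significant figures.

The weight component along the incline is mg sin 18.43° = 62.044 N and the normal force is N = mg cos 18.43° = 186.132 N.
Friction up the slope is f = μN = 0.12 × 186.132 = 22.336 N, so the net downslope force is 62.044 − 22.336 = 39.708 N and a = 39.708 / 20 = 1.9854 m/s².
Starting from rest over a distance of 5.8 m, v² = 2aL = 2 × 1.9854 × 5.8 = 23.0306, so v = 4.7990 m/s.

4.80 m/s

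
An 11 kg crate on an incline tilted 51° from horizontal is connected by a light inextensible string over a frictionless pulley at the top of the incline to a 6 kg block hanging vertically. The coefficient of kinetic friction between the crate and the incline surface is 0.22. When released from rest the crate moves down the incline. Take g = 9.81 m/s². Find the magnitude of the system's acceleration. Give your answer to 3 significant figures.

0.592 m/s²

For the crate on the incline: the weight component along the slope is m₁g sin 51° = 11 × 9.81 × 0.7771 = 83.857 N and the normal force is N = m₁g cos 51° = 67.910 N.
Kinetic friction opposes the crate's motion down the incline: f = μN = 0.22 × 67.910 = 14.940 N acting up the slope.
Newton's second law for the crate (down-slope positive): 83.857 − 14.940 − T = 11 a. For the hanging block (upward positive): T − 6 × 9.81 = 6 a.
Adding the two equations eliminates T: 10.057 = 17 a, so a = 0.5916 m/s².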